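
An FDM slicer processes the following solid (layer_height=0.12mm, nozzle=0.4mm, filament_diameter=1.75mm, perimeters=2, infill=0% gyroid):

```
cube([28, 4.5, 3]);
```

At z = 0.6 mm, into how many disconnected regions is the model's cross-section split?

1

At z = 0.6 mm: the cube is present — its section is the full 28×4.5 rectangle. The result has 1 disconnected region.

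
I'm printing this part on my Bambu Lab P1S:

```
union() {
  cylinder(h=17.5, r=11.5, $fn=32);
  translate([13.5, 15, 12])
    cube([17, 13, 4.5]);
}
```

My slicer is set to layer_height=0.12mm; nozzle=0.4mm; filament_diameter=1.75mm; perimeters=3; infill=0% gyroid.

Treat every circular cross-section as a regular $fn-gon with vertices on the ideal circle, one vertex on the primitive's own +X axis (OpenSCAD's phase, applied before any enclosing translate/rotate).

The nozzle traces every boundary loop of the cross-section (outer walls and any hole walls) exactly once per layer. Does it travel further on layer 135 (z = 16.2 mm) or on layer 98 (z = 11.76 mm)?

layer 135 (z = 16.2 mm)

Layer 135 (z = 16.2): the cylinder: section is a regular 32-gon, circumradius r=11.5 (perimeter = 2·32·11.500·sin(180°/32) = 72.14 mm); the 17×13 cube at (13.5, 15) contributes its full rectangle (perimeter 60.00 mm); Merging all regions: the 2 present regions are separate (no shared area or edge), so areas and boundary lengths simply add and each stays a separate island — boundary = 132.14 mm. So its perimeter = 132.14 mm. Layer 98 (z = 11.76): the r=11.5 cylinder contributes a regular 32-gon of circumradius 11.5 (perimeter = 2·32·11.500·sin(180°/32) = 72.14 mm); the cube at (13.5, 15) does not reach this height (z outside [12, 16.5]); Combining (union): only the r=11.5 cylinder is present, so the union is just that shape — boundary = 72.14 mm. So its perimeter = 72.14 mm. Layer 135 is larger (132.14 vs 72.14 mm).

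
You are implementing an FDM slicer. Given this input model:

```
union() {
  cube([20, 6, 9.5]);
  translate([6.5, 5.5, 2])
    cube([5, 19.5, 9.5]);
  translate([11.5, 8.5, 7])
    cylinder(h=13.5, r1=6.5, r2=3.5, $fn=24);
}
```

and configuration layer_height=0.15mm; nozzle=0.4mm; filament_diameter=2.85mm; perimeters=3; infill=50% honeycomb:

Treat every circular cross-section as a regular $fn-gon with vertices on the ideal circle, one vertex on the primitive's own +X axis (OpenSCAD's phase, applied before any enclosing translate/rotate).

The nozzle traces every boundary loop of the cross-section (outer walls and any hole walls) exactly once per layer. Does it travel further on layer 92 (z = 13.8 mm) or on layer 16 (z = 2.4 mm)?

layer 16 (z = 2.4 mm)

Layer 92 (z = 13.8): the cube is not intersected at this z (z outside [0, 9.5]); the cube at (6.5, 5.5) does not reach this height (z outside [2, 11.5]); the cone at (11.5, 8.5): at t=0.504 of its height the radius interpolates to r₁+(r₂−r₁)t = 4.989, giving a regular 24-gon of that circumradius (perimeter = 2·24·4.989·sin(180°/24) = 31.26 mm); Merging all regions: only the cone at (11.5, 8.5) is present, so the union is just that shape — boundary = 31.26 mm. So its perimeter = 31.26 mm. Layer 16 (z = 2.4): the cube is present — its section is the full 20×6 rectangle (perimeter 52.00 mm); the cube at (6.5, 5.5) is present — its section is the full 5×19.5 rectangle (perimeter 49.00 mm); the cone at (11.5, 8.5) is not intersected at this z (z outside [7, 20.5]); Combining (union): the regions partially overlap (shared area 2.50 mm²), so the edge portions inside another operand are dropped and the merged outline is re-measured after clipping — boundary = 90.00 mm. So its perimeter = 90.00 mm. Layer 16 is larger (90.00 vs 31.26 mm).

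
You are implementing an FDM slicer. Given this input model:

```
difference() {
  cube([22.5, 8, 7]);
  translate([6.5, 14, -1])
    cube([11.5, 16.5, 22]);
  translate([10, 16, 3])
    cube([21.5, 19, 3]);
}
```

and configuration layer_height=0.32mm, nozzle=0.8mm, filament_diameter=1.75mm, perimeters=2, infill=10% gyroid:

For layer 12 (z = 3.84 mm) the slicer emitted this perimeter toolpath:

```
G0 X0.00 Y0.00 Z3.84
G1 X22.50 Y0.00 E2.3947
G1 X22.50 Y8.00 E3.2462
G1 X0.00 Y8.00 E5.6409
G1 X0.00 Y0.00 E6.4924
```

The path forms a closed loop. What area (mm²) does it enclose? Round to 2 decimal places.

180.00 mm²

Apply the shoelace formula to the sequence of (X, Y) vertices; enclosed area = 180.00 mm².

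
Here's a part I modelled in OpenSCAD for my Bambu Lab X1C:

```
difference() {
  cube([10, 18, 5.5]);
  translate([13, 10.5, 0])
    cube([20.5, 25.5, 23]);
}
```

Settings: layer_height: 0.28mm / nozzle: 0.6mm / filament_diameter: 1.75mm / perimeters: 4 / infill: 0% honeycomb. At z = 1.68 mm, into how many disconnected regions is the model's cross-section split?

1

At z = 1.68 mm: the 10×18 cube contributes its full rectangle; the 20.5×25.5 cube at (13, 10.5) contributes its full rectangle; After the difference (first − rest): starting from the 10×18 cube, the 20.5×25.5 cube at (13, 10.5) misses the remaining region (no effect) — 1 connected region. The result has 1 disconnected region.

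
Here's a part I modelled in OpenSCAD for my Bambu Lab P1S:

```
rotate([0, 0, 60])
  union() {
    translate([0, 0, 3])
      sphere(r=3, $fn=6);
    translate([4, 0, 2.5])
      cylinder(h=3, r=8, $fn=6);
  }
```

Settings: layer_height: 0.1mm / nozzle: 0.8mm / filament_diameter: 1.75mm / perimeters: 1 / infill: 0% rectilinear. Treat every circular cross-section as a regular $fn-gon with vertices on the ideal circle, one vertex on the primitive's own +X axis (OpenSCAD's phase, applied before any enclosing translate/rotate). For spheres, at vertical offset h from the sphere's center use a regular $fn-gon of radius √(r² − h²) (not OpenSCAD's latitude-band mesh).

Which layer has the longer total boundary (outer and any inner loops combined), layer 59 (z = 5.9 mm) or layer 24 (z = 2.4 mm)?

Layer 59 (z = 5.9): the r=3 sphere slices to a regular 6-gon of circumradius 0.768 (√(r²−h²) with h=2.9 from center) (perimeter = 2·6·0.768·sin(180°/6) = 4.61 mm); the cylinder at (4, 0) does not reach this height (z outside [2.5, 5.5]); Merging all regions: only the r=3 sphere is present, so the union is just that shape — boundary = 4.61 mm; (rotated 60° about Z; rotation is an isometry so areas/perimeters/island counts are preserved). So its perimeter = 4.61 mm. Layer 24 (z = 2.4): the sphere: section is a regular 6-gon, circumradius = √(r²−h²) = √(3²−0.6²) = 2.939 (perimeter = 2·6·2.939·sin(180°/6) = 17.64 mm); the cylinder at (4, 0) is not intersected at this z (z outside [2.5, 5.5]); Taking the union: only the r=3 sphere is present, so the union is just that shape — boundary = 17.64 mm; (rotated 60° about Z; rotation is an isometry so areas/perimeters/island counts are preserved). So its perimeter = 17.64 mm. Layer 24 is larger (17.64 vs 4.61 mm).

layer 24 (z = 2.4 mm)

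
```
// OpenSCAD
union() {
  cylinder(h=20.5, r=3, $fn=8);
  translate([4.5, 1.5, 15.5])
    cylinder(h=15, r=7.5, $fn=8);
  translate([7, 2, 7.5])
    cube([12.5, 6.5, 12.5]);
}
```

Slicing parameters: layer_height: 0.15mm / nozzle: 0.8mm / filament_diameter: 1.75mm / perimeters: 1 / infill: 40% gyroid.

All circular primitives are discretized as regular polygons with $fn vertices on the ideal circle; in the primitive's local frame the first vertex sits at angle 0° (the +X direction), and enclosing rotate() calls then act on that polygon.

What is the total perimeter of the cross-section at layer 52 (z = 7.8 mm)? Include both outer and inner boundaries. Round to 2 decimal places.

At z = 7.8 mm: the r=3 cylinder contributes a regular 8-gon of circumradius 3 (perimeter = 2·8·3.000·sin(180°/8) = 18.37 mm); the cylinder at (4.5, 1.5) does not reach this height (z outside [15.5, 30.5]); the cube at (7, 2) is present — its section is the full 12.5×6.5 rectangle (perimeter 38.00 mm); Taking the union: the 2 present regions are separate (no shared area or edge), so areas and boundary lengths simply add and each stays a separate island — boundary = 56.37 mm. Overall, the cross-section has 2 separate islands. Total boundary length (outer) = 56.37 mm.

56.37 mm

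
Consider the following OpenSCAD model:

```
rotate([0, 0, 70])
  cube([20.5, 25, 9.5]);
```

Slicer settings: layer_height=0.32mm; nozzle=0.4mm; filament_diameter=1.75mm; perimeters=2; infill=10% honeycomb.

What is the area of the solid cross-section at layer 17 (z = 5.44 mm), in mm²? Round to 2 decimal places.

512.50 mm²

At z = 5.44 mm: the cube (footprint 20.5×25) is included at this height (area 512.50 mm²); (rotated 70° about Z; rotation is an isometry so areas/perimeters/island counts are preserved). Overall, the cross-section is a single solid region. Net area = 512.50 mm².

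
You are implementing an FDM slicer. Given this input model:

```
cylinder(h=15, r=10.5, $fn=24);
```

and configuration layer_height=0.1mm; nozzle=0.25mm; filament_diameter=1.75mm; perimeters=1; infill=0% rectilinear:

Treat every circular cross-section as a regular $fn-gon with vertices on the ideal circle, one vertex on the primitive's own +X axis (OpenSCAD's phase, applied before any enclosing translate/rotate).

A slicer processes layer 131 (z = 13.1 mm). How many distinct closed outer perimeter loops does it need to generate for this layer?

1

At z = 13.1 mm: the r=10.5 cylinder contributes a regular 24-gon of circumradius 10.5. The result has 1 disconnected region.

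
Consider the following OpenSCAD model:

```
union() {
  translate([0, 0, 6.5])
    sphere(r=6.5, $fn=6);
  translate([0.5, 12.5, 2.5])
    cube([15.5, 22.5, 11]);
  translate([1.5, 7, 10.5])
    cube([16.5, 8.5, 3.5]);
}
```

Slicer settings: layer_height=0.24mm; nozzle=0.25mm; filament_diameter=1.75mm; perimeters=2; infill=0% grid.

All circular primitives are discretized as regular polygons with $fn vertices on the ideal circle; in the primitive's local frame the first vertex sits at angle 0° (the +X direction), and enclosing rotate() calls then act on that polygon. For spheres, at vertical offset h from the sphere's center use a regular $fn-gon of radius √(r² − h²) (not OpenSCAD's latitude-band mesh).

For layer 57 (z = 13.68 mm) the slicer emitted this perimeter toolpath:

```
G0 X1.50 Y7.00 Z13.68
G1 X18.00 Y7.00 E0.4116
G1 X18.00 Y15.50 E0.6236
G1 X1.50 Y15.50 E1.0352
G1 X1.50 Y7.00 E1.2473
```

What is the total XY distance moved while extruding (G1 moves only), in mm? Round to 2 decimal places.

Sum the Euclidean lengths of each G1 segment: total = 50.00 mm.

50.00 mm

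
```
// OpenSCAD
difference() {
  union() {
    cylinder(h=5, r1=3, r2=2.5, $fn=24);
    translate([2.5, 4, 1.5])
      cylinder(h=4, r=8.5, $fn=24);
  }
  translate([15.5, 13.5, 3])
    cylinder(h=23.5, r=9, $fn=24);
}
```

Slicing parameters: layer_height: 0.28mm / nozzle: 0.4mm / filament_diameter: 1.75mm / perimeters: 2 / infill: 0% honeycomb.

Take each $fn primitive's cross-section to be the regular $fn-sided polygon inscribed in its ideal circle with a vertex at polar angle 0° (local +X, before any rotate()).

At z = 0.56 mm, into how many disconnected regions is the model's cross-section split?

1

At z = 0.56 mm: the cone (r1=3→r2=2.5) has section circumradius 2.944 here — a regular 24-gon; the cylinder at (2.5, 4) is not intersected at this z (z outside [1.5, 5.5]); Combining (union): only the cone is present, so the union is just that shape — 1 connected region; the cylinder at (15.5, 13.5) is not intersected at this z (z outside [3, 26.5]); After the difference (first − rest): none of the subtracted shapes is present at this height, so the result so far is unchanged — 1 connected region. The result has 1 disconnected region.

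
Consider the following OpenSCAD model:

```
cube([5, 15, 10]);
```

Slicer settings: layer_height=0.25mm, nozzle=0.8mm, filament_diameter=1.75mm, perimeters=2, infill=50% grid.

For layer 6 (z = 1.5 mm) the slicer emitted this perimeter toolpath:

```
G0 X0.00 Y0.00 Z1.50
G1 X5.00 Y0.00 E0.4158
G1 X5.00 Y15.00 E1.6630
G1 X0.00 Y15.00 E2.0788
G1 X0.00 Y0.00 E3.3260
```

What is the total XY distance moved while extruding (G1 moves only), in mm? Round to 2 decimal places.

Sum the Euclidean lengths of each G1 segment: total = 40.00 mm.

40.00 mm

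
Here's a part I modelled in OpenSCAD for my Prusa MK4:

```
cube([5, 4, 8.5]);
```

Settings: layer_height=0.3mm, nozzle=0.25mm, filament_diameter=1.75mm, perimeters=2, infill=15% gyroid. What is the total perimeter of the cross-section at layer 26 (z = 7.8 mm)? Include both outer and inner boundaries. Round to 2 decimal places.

18.00 mm

At z = 7.8 mm: the 5×4 cube contributes its full rectangle (perimeter 18.00 mm). Overall, the cross-section is a single solid region. Total boundary length (outer) = 18.00 mm.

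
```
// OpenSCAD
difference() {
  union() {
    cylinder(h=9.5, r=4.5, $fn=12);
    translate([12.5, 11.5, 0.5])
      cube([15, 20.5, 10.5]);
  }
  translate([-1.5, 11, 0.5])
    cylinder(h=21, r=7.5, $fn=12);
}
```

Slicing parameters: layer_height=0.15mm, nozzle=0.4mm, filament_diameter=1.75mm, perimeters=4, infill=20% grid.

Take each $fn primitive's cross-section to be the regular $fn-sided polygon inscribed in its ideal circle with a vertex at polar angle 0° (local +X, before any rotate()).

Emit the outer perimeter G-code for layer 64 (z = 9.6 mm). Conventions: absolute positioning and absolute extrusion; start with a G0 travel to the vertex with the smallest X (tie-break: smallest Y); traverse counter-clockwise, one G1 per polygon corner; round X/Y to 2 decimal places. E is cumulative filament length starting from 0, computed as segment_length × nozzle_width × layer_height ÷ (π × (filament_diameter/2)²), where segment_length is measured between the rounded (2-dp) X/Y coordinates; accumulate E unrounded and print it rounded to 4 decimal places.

G0 X12.50 Y11.50 Z9.60
G1 X27.50 Y11.50 E0.3742
G1 X27.50 Y32.00 E0.8856
G1 X12.50 Y32.00 E1.2597
G1 X12.50 Y11.50 E1.7711

At z = 9.6 mm: the cylinder does not reach this height (z outside [0, 9.5]); the cube at (12.5, 11.5) is present — its section is the full 15×20.5 rectangle; Merging all regions: only the 15×20.5 cube at (12.5, 11.5) is present, so the union is just that shape — 1 connected region; the cylinder at (-1.5, 11): section is a regular 12-gon, circumradius r=7.5; Taking the first minus the rest: starting from that combined region, the r=7.5 cylinder at (-1.5, 11) misses the remaining region (no effect) — 1 connected region. The outline is a single polygon with 4 vertices. Extrusion per mm of travel: 0.4 × 0.15 / (π × 0.875²) = 0.024945. Accumulating E over each segment gives final E = 1.7711.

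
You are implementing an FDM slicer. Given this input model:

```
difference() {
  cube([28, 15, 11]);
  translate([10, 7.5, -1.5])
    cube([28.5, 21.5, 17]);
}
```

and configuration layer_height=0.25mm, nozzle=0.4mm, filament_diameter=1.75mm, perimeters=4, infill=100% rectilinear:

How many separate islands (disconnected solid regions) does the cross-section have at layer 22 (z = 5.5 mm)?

At z = 5.5 mm: the cube is present — its section is the full 28×15 rectangle; the cube at (10, 7.5) is present — its section is the full 28.5×21.5 rectangle; Taking the first minus the rest: starting from the 28×15 cube, the 28.5×21.5 cube at (10, 7.5) partially overlaps it — only the 135.00 mm² overlap (of its 612.75 mm²) is removed, clipping the outline — 1 connected region. Overall, the cross-section is a single solid region. Island count = 1.

1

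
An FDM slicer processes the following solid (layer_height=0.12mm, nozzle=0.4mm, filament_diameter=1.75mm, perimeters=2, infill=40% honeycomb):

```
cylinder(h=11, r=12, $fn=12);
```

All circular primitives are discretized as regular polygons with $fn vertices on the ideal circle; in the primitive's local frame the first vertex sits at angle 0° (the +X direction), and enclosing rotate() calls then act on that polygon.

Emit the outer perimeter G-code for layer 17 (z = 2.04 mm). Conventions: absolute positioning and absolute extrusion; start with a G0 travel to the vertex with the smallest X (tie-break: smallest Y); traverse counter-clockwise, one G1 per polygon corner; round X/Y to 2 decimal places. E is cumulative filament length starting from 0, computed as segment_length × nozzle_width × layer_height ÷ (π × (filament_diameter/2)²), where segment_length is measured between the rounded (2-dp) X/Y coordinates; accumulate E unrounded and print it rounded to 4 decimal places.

G0 X-12.00 Y0.00 Z2.04
G1 X-10.39 Y-6.00 E0.1240
G1 X-6.00 Y-10.39 E0.2479
G1 X0.00 Y-12.00 E0.3718
G1 X6.00 Y-10.39 E0.4958
G1 X10.39 Y-6.00 E0.6197
G1 X12.00 Y0.00 E0.7437
G1 X10.39 Y6.00 E0.8677
G1 X6.00 Y10.39 E0.9915
G1 X0.00 Y12.00 E1.1155
G1 X-6.00 Y10.39 E1.2395
G1 X-10.39 Y6.00 E1.3634
G1 X-12.00 Y0.00 E1.4874

At z = 2.04 mm: the cylinder: section is a regular 12-gon, circumradius r=12. The outline is a single polygon with 12 vertices. Extrusion per mm of travel: 0.4 × 0.12 / (π × 0.875²) = 0.019956. Accumulating E over each segment gives final E = 1.4874.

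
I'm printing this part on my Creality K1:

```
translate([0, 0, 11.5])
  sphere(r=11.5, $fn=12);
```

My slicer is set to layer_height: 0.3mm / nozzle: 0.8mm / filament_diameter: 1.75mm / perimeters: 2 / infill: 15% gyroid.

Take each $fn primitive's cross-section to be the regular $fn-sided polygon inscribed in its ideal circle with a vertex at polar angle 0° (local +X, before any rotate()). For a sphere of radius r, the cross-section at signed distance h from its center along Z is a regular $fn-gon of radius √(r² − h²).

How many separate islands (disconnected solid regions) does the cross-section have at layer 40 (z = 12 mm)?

At z = 12 mm: the r=11.5 sphere slices to a regular 12-gon of circumradius 11.489 (√(r²−h²) with h=0.5 from center). Overall, the cross-section is a single solid region. Island count = 1.

1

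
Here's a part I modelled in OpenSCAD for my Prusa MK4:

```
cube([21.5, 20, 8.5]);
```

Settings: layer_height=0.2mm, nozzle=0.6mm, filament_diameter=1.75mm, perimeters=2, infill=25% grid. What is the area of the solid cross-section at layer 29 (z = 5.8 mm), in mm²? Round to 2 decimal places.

At z = 5.8 mm: the 21.5×20 cube contributes its full rectangle (area 430.00 mm²). Overall, the cross-section is a single solid region. Net area = 430.00 mm².

430.00 mm²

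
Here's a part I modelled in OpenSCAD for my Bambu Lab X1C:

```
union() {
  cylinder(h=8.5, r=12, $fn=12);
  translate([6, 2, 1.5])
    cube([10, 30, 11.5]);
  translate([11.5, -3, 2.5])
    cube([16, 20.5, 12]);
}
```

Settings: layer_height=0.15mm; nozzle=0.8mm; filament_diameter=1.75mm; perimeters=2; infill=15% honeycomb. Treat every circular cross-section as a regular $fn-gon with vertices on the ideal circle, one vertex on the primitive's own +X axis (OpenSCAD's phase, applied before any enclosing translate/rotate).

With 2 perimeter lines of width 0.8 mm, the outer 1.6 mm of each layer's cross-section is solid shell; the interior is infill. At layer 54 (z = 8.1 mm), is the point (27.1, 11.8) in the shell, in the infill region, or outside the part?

At z = 8.1 mm: the cylinder: section is a regular 12-gon, circumradius r=12; the cube at (6, 2) (footprint 10×30) is included at this height; the cube at (11.5, -3) (footprint 16×20.5) is included at this height; Merging all regions: the regions partially overlap (shared area 100.04 mm²), so overlapping operands fuse into one piece — 1 connected region with 1 hole. Overall, the cross-section is one region with 1 hole. The nearest boundary edge runs (27.50, 17.50)→(27.50, -3.00); distance from the point to it = 0.40 mm. The point is inside the cross-section, 0.40 mm from the nearest boundary — within the 1.6 mm shell band (2 × 0.8).

shell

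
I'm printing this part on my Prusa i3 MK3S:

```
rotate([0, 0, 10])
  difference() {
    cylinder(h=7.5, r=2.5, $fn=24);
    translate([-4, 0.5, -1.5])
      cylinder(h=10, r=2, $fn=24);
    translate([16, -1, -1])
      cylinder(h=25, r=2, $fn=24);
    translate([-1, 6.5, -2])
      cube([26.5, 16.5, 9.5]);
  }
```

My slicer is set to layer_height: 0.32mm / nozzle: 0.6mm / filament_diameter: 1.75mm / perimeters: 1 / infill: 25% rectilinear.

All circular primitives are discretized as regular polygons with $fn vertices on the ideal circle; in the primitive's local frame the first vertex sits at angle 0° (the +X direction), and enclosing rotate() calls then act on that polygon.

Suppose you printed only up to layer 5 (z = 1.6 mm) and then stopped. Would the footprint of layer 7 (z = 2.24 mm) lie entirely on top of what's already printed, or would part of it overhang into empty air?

Compare the two slices. At z = 1.6: the cylinder: section is a regular 24-gon, circumradius r=2.5 (area = (24/2)·2.500²·sin(360°/24) = 19.41 mm²); the r=2 cylinder at (-4, 0.5) gives a regular 24-gon of circumradius 2 (constant along its height) (area = (24/2)·2.000²·sin(360°/24) = 12.42 mm²); the r=2 cylinder at (16, -1) gives a regular 24-gon of circumradius 2 (constant along its height) (area = (24/2)·2.000²·sin(360°/24) = 12.42 mm²); the cube at (-1, 6.5) is present — its section is the full 26.5×16.5 rectangle (area 437.25 mm²); Taking the first minus the rest: starting from the r=2.5 cylinder (19.41 mm²), the r=2 cylinder at (-4, 0.5) partially overlaps it — only the 0.58 mm² overlap (of its 12.42 mm²) is removed, clipping the outline; the r=2 cylinder at (16, -1) misses the remaining region (no effect); the 26.5×16.5 cube at (-1, 6.5) misses the remaining region (no effect) — area = 18.84 mm²; (whole slice rotated 10° about Z — lengths, areas and connectivity unchanged). At z = 2.24: the r=2.5 cylinder gives a regular 24-gon of circumradius 2.5 (constant along its height) (area = (24/2)·2.500²·sin(360°/24) = 19.41 mm²); the cylinder at (-4, 0.5): section is a regular 24-gon, circumradius r=2 (area = (24/2)·2.000²·sin(360°/24) = 12.42 mm²); the cylinder at (16, -1): section is a regular 24-gon, circumradius r=2 (area = (24/2)·2.000²·sin(360°/24) = 12.42 mm²); the cube at (-1, 6.5) is present — its section is the full 26.5×16.5 rectangle (area 437.25 mm²); After the difference (first − rest): starting from the r=2.5 cylinder (19.41 mm²), the r=2 cylinder at (-4, 0.5) partially overlaps it — only the 0.58 mm² overlap (of its 12.42 mm²) is removed, clipping the outline; the r=2 cylinder at (16, -1) misses the remaining region (no effect); the 26.5×16.5 cube at (-1, 6.5) misses the remaining region (no effect) — area = 18.84 mm²; (rotated 10° about Z; rotation is an isometry so areas/perimeters/island counts are preserved). Checking containment: the cross-section at z = 2.24 is a subset of the cross-section at z = 1.6.

entirely on top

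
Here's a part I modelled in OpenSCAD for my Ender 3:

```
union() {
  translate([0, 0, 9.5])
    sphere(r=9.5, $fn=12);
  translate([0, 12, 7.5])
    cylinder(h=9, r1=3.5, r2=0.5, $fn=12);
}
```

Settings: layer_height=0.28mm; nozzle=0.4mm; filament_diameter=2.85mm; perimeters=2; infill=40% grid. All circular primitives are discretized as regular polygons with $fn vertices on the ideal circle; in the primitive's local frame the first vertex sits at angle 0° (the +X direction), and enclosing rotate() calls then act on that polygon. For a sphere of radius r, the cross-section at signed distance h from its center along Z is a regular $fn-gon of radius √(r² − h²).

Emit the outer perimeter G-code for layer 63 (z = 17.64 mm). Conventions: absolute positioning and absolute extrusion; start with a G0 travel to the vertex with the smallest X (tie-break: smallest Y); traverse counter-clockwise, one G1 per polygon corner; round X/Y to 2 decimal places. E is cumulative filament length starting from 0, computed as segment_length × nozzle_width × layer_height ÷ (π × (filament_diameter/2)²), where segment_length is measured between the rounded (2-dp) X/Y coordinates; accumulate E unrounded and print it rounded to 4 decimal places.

G0 X-4.90 Y0.00 Z17.64
G1 X-4.24 Y-2.45 E0.0445
G1 X-2.45 Y-4.24 E0.0890
G1 X0.00 Y-4.90 E0.1335
G1 X2.45 Y-4.24 E0.1781
G1 X4.24 Y-2.45 E0.2225
G1 X4.90 Y0.00 E0.2671
G1 X4.24 Y2.45 E0.3116
G1 X2.45 Y4.24 E0.3561
G1 X0.00 Y4.90 E0.4006
G1 X-2.45 Y4.24 E0.4452
G1 X-4.24 Y2.45 E0.4896
G1 X-4.90 Y0.00 E0.5341

At z = 17.64 mm: the r=9.5 sphere contributes a regular 12-gon of circumradius √(9.5²−8.14²) = 4.898; the cone at (0, 12) is absent (z outside [7.5, 16.5]); Combining (union): only the r=9.5 sphere is present, so the union is just that shape — 1 connected region. The outline is a single polygon with 12 vertices. Extrusion per mm of travel: 0.4 × 0.28 / (π × 1.425²) = 0.017557. Accumulating E over each segment gives final E = 0.5341.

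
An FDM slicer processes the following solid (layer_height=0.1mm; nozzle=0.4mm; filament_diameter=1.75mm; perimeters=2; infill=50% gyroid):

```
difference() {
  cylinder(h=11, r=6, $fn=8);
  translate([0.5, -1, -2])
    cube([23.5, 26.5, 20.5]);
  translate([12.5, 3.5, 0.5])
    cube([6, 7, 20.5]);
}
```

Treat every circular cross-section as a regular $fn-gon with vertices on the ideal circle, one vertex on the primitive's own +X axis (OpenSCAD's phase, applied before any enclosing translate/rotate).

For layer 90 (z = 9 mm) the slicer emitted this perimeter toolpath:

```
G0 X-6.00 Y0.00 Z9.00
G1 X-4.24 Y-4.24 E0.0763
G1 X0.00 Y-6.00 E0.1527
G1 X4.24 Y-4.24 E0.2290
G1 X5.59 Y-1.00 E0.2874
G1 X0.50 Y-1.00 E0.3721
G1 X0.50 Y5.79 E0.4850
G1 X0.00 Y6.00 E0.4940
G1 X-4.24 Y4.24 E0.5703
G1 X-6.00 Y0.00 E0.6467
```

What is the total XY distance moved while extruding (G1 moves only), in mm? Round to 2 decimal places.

38.89 mm

Sum the Euclidean lengths of each G1 segment: total = 38.89 mm.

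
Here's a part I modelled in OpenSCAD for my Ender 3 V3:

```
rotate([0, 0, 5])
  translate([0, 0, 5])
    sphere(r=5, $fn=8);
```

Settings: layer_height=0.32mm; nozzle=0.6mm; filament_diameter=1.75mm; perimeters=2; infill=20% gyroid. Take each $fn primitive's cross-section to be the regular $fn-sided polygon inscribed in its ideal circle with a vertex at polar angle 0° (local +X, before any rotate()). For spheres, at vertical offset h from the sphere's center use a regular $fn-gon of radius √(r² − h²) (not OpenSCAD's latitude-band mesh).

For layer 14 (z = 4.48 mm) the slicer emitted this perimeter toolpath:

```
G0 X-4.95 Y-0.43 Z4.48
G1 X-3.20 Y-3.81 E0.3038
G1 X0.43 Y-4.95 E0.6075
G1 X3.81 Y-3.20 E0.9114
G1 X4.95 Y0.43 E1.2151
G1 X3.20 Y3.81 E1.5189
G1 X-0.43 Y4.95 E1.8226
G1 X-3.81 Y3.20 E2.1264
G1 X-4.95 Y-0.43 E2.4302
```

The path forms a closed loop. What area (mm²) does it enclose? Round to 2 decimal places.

Apply the shoelace formula to the sequence of (X, Y) vertices; enclosed area = 69.92 mm².

69.92 mm²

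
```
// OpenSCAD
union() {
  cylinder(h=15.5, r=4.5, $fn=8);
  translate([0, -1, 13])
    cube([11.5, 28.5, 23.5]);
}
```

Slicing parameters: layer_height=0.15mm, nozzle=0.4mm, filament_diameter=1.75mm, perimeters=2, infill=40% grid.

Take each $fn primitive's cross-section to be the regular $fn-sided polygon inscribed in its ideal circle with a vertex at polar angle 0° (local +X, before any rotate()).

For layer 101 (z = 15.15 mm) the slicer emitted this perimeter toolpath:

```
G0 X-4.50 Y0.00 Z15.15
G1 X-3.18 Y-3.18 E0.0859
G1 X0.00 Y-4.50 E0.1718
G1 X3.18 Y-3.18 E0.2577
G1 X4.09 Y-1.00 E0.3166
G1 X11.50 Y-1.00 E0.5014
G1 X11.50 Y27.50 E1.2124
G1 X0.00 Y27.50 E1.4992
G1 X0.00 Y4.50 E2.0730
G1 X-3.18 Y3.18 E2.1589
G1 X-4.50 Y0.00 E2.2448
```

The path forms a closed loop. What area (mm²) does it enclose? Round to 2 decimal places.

366.39 mm²

Apply the shoelace formula to the sequence of (X, Y) vertices; enclosed area = 366.39 mm².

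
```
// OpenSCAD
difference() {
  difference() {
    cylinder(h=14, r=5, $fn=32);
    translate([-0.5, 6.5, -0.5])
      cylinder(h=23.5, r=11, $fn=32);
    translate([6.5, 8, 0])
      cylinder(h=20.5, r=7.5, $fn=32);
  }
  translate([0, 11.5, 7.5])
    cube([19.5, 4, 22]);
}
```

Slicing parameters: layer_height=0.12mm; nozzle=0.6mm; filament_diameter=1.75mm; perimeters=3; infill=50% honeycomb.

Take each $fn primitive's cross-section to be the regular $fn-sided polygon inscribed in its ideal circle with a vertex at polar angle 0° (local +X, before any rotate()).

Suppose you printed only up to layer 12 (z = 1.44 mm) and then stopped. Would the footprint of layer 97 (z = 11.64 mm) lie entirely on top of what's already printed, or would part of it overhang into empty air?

Compare the two slices. At z = 1.44: the r=5 cylinder gives a regular 32-gon of circumradius 5 (constant along its height) (area = (32/2)·5.000²·sin(360°/32) = 78.04 mm²); the r=11 cylinder at (-0.5, 6.5) contributes a regular 32-gon of circumradius 11 (area = (32/2)·11.000²·sin(360°/32) = 377.69 mm²); the r=7.5 cylinder at (6.5, 8) gives a regular 32-gon of circumradius 7.5 (constant along its height) (area = (32/2)·7.500²·sin(360°/32) = 175.58 mm²); After the difference (first − rest): starting from the r=5 cylinder (78.04 mm²), the r=11 cylinder at (-0.5, 6.5) partially overlaps it — only the 75.88 mm² overlap (of its 377.69 mm²) is removed, clipping the outline; the r=7.5 cylinder at (6.5, 8) misses the remaining region (no effect) — area = 2.15 mm²; the cube at (0, 11.5) is absent (z outside [7.5, 29.5]); After the difference (first − rest): none of the subtracted shapes is present at this height, so that combined region is unchanged — area = 2.15 mm². At z = 11.64: the r=5 cylinder contributes a regular 32-gon of circumradius 5 (area = (32/2)·5.000²·sin(360°/32) = 78.04 mm²); the r=11 cylinder at (-0.5, 6.5) gives a regular 32-gon of circumradius 11 (constant along its height) (area = (32/2)·11.000²·sin(360°/32) = 377.69 mm²); the cylinder at (6.5, 8): section is a regular 32-gon, circumradius r=7.5 (area = (32/2)·7.500²·sin(360°/32) = 175.58 mm²); After the difference (first − rest): starting from the r=5 cylinder (78.04 mm²), the r=11 cylinder at (-0.5, 6.5) partially overlaps it — only the 75.88 mm² overlap (of its 377.69 mm²) is removed, clipping the outline; the r=7.5 cylinder at (6.5, 8) misses the remaining region (no effect) — area = 2.15 mm²; the 19.5×4 cube at (0, 11.5) contributes its full rectangle (area 78.00 mm²); Subtracting the remaining from the first: starting from that combined region (2.15 mm²), the 19.5×4 cube at (0, 11.5) misses the remaining region (no effect) — area = 2.15 mm². Checking containment: the cross-section at z = 11.64 is a subset of the cross-section at z = 1.44.

entirely on top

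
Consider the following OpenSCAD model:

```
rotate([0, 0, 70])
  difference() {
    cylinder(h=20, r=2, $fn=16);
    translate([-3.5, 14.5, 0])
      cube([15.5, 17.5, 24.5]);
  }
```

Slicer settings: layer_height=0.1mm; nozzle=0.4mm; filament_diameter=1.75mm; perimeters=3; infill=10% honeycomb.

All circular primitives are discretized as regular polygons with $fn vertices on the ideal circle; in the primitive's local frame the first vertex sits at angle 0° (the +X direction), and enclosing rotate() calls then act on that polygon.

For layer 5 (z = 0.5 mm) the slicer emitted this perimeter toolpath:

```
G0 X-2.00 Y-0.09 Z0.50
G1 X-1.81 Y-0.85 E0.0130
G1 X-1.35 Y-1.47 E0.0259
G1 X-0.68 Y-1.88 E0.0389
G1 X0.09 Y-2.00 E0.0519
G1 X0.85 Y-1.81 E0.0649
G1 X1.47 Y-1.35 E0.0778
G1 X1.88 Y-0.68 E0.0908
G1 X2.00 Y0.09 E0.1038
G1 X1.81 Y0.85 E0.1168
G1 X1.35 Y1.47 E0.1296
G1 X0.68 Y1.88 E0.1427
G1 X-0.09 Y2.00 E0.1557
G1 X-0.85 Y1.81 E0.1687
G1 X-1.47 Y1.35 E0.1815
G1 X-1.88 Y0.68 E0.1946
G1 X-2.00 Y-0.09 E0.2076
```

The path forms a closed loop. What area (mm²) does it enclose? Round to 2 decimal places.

12.24 mm²

Apply the shoelace formula to the sequence of (X, Y) vertices; enclosed area = 12.24 mm².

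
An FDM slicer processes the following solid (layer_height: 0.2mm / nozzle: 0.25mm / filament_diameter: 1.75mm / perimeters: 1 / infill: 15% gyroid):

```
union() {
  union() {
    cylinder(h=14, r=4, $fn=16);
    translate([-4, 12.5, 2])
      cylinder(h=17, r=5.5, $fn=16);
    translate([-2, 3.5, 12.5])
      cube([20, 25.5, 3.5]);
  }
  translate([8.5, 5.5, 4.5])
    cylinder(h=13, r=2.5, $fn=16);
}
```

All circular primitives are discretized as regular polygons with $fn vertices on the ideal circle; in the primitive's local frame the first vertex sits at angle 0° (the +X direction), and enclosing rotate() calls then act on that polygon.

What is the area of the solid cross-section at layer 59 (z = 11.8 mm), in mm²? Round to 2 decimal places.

160.73 mm²

At z = 11.8 mm: the r=4 cylinder contributes a regular 16-gon of circumradius 4 (area = (16/2)·4.000²·sin(360°/16) = 48.98 mm²); the r=5.5 cylinder at (-4, 12.5) gives a regular 16-gon of circumradius 5.5 (constant along its height) (area = (16/2)·5.500²·sin(360°/16) = 92.61 mm²); the cube at (-2, 3.5) does not reach this height (z outside [12.5, 16]); Merging all regions: the 2 present regions are separate (no shared area or edge), so areas and boundary lengths simply add and each stays a separate island — area = 141.59 mm²; the r=2.5 cylinder at (8.5, 5.5) contributes a regular 16-gon of circumradius 2.5 (area = (16/2)·2.500²·sin(360°/16) = 19.13 mm²); Merging all regions: the 2 present regions are separate (no shared area or edge), so areas and boundary lengths simply add and each stays a separate island — area = 160.73 mm². Overall, the cross-section has 3 separate islands. Net area = 160.73 mm².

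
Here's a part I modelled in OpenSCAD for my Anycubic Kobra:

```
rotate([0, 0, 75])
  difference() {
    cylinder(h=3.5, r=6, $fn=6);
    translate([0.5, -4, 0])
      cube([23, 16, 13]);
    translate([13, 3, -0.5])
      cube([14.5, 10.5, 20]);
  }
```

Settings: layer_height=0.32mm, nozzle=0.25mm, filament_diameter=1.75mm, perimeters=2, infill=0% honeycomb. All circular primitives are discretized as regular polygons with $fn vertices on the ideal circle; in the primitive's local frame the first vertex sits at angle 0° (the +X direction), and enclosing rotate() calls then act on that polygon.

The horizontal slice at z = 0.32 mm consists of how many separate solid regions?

1

At z = 0.32 mm: the r=6 cylinder contributes a regular 6-gon of circumradius 6; the cube at (0.5, -4) is present — its section is the full 23×16 rectangle; the 14.5×10.5 cube at (13, 3) contributes its full rectangle; Subtracting the remaining from the first: starting from the r=6 cylinder, the 23×16 cube at (0.5, -4) partially overlaps it — only the 38.17 mm² overlap (of its 368.00 mm²) is removed, clipping the outline; the 14.5×10.5 cube at (13, 3) misses the remaining region (no effect) — 1 connected region; (rotated 75° about Z; rotation is an isometry so areas/perimeters/island counts are preserved). The result has 1 disconnected region.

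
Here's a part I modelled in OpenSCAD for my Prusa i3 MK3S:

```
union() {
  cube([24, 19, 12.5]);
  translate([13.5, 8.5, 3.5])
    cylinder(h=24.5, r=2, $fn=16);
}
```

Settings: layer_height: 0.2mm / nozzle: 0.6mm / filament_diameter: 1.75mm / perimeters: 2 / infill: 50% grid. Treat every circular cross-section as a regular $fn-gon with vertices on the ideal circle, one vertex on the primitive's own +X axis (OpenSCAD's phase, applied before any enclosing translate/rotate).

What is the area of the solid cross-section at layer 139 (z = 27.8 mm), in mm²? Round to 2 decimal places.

At z = 27.8 mm: the cube does not reach this height (z outside [0, 12.5]); the r=2 cylinder at (13.5, 8.5) gives a regular 16-gon of circumradius 2 (constant along its height) (area = (16/2)·2.000²·sin(360°/16) = 12.25 mm²); Combining (union): only the r=2 cylinder at (13.5, 8.5) is present, so the union is just that shape — area = 12.25 mm². Overall, the cross-section is a single solid region. Net area = 12.25 mm².

12.25 mm²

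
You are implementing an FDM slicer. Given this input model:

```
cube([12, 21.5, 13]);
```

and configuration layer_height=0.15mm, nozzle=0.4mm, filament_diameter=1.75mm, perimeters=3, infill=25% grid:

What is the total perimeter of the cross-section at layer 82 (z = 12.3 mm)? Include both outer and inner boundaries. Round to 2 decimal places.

67.00 mm

At z = 12.3 mm: the 12×21.5 cube contributes its full rectangle (perimeter 67.00 mm). Overall, the cross-section is a single solid region. Total boundary length (outer) = 67.00 mm.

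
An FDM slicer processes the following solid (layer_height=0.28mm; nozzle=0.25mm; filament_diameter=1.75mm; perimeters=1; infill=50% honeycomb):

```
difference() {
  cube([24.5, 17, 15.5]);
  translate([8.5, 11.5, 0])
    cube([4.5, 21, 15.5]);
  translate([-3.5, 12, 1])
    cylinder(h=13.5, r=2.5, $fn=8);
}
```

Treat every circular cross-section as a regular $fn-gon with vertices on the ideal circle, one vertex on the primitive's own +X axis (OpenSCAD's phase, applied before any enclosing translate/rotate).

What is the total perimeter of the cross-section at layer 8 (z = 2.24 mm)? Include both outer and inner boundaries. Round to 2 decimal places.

94.00 mm

At z = 2.24 mm: the cube is present — its section is the full 24.5×17 rectangle (perimeter 83.00 mm); the cube at (8.5, 11.5) is present — its section is the full 4.5×21 rectangle (perimeter 51.00 mm); the r=2.5 cylinder at (-3.5, 12) contributes a regular 8-gon of circumradius 2.5 (perimeter = 2·8·2.500·sin(180°/8) = 15.31 mm); After the difference (first − rest): starting from the 24.5×17 cube, the 4.5×21 cube at (8.5, 11.5) partially overlaps it — only the 24.75 mm² overlap (of its 94.50 mm²) is removed, clipping the outline; the r=2.5 cylinder at (-3.5, 12) misses the remaining region (no effect) — boundary = 94.00 mm. Overall, the cross-section is a single solid region. Total boundary length (outer) = 94.00 mm.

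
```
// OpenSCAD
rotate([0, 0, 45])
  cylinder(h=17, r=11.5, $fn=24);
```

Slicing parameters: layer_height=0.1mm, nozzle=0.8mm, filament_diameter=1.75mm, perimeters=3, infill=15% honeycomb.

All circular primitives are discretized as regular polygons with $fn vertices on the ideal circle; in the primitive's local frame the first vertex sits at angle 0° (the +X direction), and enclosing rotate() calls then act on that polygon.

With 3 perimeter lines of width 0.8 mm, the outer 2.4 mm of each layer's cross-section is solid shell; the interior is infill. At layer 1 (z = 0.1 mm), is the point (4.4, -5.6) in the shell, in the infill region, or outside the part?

At z = 0.1 mm: the r=11.5 cylinder gives a regular 24-gon of circumradius 11.5 (constant along its height); (rotated 45° about Z; rotation is an isometry so areas/perimeters/island counts are preserved). Overall, the cross-section is a single solid region. Undo the 45° rotation: the query point maps to (-0.849, -7.071) in the un-rotated model frame. The nearest boundary edge runs (-2.98, -11.11)→(-0.00, -11.50); distance from the point to it = 4.28 mm. The point is inside the cross-section and 4.28 mm from the nearest boundary — more than the 2.4 mm shell width (3 × 0.8), so it's in the infill interior.

infill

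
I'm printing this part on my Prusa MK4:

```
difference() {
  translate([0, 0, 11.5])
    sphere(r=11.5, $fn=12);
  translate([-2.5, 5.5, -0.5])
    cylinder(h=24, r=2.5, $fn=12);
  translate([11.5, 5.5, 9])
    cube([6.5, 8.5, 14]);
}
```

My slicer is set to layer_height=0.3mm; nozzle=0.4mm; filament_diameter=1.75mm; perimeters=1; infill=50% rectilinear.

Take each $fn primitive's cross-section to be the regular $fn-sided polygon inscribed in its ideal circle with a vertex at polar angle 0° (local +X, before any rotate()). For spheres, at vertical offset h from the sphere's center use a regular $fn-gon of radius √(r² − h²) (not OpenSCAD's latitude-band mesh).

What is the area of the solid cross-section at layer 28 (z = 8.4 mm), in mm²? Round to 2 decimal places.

At z = 8.4 mm: the r=11.5 sphere slices to a regular 12-gon of circumradius 11.074 (√(r²−h²) with h=3.1 from center) (area = (12/2)·11.074²·sin(360°/12) = 367.92 mm²); the r=2.5 cylinder at (-2.5, 5.5) gives a regular 12-gon of circumradius 2.5 (constant along its height) (area = (12/2)·2.500²·sin(360°/12) = 18.75 mm²); the cube at (11.5, 5.5) is not intersected at this z (z outside [9, 23]); Subtracting the remaining from the first: starting from the r=11.5 sphere (367.92 mm²), the r=2.5 cylinder at (-2.5, 5.5) lies wholly inside it (removes its full 18.75 mm² and its 15.53 mm outline becomes a hole wall) — area = 349.17 mm². Overall, the cross-section is one region with 1 hole. Net area = 349.17 mm².

349.17 mm²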